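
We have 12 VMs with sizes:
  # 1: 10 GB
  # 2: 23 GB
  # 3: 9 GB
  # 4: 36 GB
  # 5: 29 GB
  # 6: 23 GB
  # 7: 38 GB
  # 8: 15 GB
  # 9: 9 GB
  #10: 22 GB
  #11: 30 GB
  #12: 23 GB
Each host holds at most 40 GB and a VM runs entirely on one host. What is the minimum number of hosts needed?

Total = 38 + 36 + 30 + 29 + 23 + 23 + 23 + 22 + 15 + 10 + 9 + 9 = 267 GB.
Lower bound: ⌈267/40⌉ = 7 hosts.
Also, 8 VMs each exceed 20 GB, and no two of those can share a host, so at least 8 hosts are needed.
A packing using 8 hosts:
  host 1: 38 = 38
  host 2: 36 = 36
  host 3: 30 + 10 = 40
  host 4: 29 + 9 = 38
  host 5: 23 + 15 = 38
  host 6: 23 + 9 = 32
  host 7: 23 = 23
  host 8: 22 = 22
This matches the lower bound, so 8 is optimal.

8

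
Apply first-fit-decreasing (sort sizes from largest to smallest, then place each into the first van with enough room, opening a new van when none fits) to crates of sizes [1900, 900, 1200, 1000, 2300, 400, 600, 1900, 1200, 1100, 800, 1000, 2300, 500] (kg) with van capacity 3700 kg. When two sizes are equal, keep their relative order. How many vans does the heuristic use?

5

Sorted descending: 2300, 2300, 1900, 1900, 1200, 1200, 1100, 1000, 1000, 900, 800, 600, 500, 400.
  2300 → van 1 (new)  [load 2300/3700]
  2300 → van 2 (new)  [load 2300/3700]
  1900 → van 3 (new)  [load 1900/3700]
  1900 → van 4 (new)  [load 1900/3700]
  1200 → van 1  [load 3500/3700]
  1200 → van 2  [load 3500/3700]
  1100 → van 3  [load 3000/3700]
  1000 → van 4  [load 2900/3700]
  1000 → van 5 (new)  [load 1000/3700]
  900 → van 5  [load 1900/3700]
  800 → van 4  [load 3700/3700]
  600 → van 3  [load 3600/3700]
  500 → van 5  [load 2400/3700]
  400 → van 5  [load 2800/3700]
5 vans opened.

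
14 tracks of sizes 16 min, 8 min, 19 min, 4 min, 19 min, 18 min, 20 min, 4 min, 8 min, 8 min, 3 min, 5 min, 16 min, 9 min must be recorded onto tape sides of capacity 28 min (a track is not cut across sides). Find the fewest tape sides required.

Total = 20 + 19 + 19 + 18 + 16 + 16 + 9 + 8 + 8 + 8 + 5 + 4 + 4 + 3 = 157 min.
Lower bound: ⌈157/28⌉ = 6 tape sides.
A packing using 6 tape sides:
  side 1: 20 + 8 = 28
  side 2: 19 + 9 = 28
  side 3: 19 + 8 = 27
  side 4: 18 + 8 = 26
  side 5: 16 + 5 + 4 + 3 = 28
  side 6: 16 + 4 = 20
This matches the lower bound, so 6 is optimal.

6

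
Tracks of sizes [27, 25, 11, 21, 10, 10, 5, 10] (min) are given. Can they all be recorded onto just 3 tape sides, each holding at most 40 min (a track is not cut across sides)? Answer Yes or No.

No

Total = 119 min; ⌈119/40⌉ = 3.
The bound of 3 does not rule out 3, but exhaustive search shows no assignment into 3 tape sides of capacity 40 min exists — the minimum is 4.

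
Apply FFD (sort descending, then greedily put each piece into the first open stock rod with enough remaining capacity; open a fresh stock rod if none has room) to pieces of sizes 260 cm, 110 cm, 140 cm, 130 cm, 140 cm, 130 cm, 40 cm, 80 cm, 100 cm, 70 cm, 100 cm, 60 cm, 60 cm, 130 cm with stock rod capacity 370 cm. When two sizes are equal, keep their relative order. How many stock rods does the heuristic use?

Sorted descending: 260, 140, 140, 130, 130, 130, 110, 100, 100, 80, 70, 60, 60, 40.
  260 → stock rod 1 (new)  [load 260/370]
  140 → stock rod 2 (new)  [load 140/370]
  140 → stock rod 2  [load 280/370]
  130 → stock rod 3 (new)  [load 130/370]
  130 → stock rod 3  [load 260/370]
  130 → stock rod 4 (new)  [load 130/370]
  110 → stock rod 1  [load 370/370]
  100 → stock rod 3  [load 360/370]
  100 → stock rod 4  [load 230/370]
  80 → stock rod 2  [load 360/370]
  70 → stock rod 4  [load 300/370]
  60 → stock rod 4  [load 360/370]
  60 → stock rod 5 (new)  [load 60/370]
  40 → stock rod 5  [load 100/370]
5 stock rods opened.

5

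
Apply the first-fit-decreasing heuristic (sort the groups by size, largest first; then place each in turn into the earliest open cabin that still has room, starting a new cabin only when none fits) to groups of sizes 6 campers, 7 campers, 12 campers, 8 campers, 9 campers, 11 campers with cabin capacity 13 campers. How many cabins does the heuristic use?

Sorted descending: 12, 11, 9, 8, 7, 6.
  12 → cabin 1 (new)  [load 12/13]
  11 → cabin 2 (new)  [load 11/13]
  9 → cabin 3 (new)  [load 9/13]
  8 → cabin 4 (new)  [load 8/13]
  7 → cabin 5 (new)  [load 7/13]
  6 → cabin 5  [load 13/13]
5 cabins opened.

5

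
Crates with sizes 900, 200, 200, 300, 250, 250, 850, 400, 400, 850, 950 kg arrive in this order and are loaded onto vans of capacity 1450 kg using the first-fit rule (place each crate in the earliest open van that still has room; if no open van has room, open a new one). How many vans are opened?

5

  900 → van 1 (new)  [load 900/1450]
  200 → van 1  [load 1100/1450]
  200 → van 1  [load 1300/1450]
  300 → van 2 (new)  [load 300/1450]
  250 → van 2  [load 550/1450]
  250 → van 2  [load 800/1450]
  850 → van 3 (new)  [load 850/1450]
  400 → van 2  [load 1200/1450]
  400 → van 3  [load 1250/1450]
  850 → van 4 (new)  [load 850/1450]
  950 → van 5 (new)  [load 950/1450]
5 vans opened.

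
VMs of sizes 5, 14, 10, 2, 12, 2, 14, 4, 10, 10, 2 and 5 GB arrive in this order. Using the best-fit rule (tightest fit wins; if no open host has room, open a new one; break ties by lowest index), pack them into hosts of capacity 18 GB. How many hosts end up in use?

6

  5 → host 1 (new)  [load 5/18]
  14 → host 2 (new)  [load 14/18]
  10 → host 1  [load 15/18]
  2 → host 1  [load 17/18]
  12 → host 3 (new)  [load 12/18]
  2 → host 2  [load 16/18]
  14 → host 4 (new)  [load 14/18]
  4 → host 4  [load 18/18]
  10 → host 5 (new)  [load 10/18]
  10 → host 6 (new)  [load 10/18]
  2 → host 2  [load 18/18]
  5 → host 3  [load 17/18]
6 hosts opened.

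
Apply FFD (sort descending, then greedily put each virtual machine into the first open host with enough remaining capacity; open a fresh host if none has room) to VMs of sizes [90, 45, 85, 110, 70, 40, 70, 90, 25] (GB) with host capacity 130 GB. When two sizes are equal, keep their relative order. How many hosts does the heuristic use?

Sorted descending: 110, 90, 90, 85, 70, 70, 45, 40, 25.
  110 → host 1 (new)  [load 110/130]
  90 → host 2 (new)  [load 90/130]
  90 → host 3 (new)  [load 90/130]
  85 → host 4 (new)  [load 85/130]
  70 → host 5 (new)  [load 70/130]
  70 → host 6 (new)  [load 70/130]
  45 → host 4  [load 130/130]
  40 → host 2  [load 130/130]
  25 → host 3  [load 115/130]
6 hosts opened.

6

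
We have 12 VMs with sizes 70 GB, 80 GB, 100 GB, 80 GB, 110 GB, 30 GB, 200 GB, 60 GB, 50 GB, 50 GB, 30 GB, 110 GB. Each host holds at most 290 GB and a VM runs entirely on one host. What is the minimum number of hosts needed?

Total = 200 + 110 + 110 + 100 + 80 + 80 + 70 + 60 + 50 + 50 + 30 + 30 = 970 GB.
Lower bound: ⌈970/290⌉ = 4 hosts.
A packing using 4 hosts:
  host 1: 200 + 80 = 280
  host 2: 110 + 110 + 70 = 290
  host 3: 100 + 80 + 60 + 50 = 290
  host 4: 50 + 30 + 30 = 110
This matches the lower bound, so 4 is optimal.

4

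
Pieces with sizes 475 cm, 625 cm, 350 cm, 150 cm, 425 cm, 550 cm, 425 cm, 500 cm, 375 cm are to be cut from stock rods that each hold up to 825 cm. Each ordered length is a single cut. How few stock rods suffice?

Total = 625 + 550 + 500 + 475 + 425 + 425 + 375 + 350 + 150 = 3875 cm.
Lower bound: ⌈3875/825⌉ = 5 stock rods.
Also, 6 pieces each exceed 825/2 cm, and no two of those can share a stock rod, so at least 6 stock rods are needed.
A packing using 6 stock rods:
  stock rod 1: 625 + 150 = 775
  stock rod 2: 550 = 550
  stock rod 3: 500 = 500
  stock rod 4: 475 + 350 = 825
  stock rod 5: 425 + 375 = 800
  stock rod 6: 425 = 425
This matches the lower bound, so 6 is optimal.

6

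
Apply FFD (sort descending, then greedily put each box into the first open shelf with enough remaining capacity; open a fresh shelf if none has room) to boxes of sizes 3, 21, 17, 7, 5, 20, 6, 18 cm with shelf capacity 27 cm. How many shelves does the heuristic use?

4

Sorted descending: 21, 20, 18, 17, 7, 6, 5, 3.
  21 → shelf 1 (new)  [load 21/27]
  20 → shelf 2 (new)  [load 20/27]
  18 → shelf 3 (new)  [load 18/27]
  17 → shelf 4 (new)  [load 17/27]
  7 → shelf 2  [load 27/27]
  6 → shelf 1  [load 27/27]
  5 → shelf 3  [load 23/27]
  3 → shelf 3  [load 26/27]
4 shelves opened.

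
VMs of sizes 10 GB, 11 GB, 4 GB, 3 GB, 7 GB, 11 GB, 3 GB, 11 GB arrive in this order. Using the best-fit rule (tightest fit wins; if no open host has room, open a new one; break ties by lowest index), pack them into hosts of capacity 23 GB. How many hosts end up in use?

  10 → host 1 (new)  [load 10/23]
  11 → host 1  [load 21/23]
  4 → host 2 (new)  [load 4/23]
  3 → host 2  [load 7/23]
  7 → host 2  [load 14/23]
  11 → host 3 (new)  [load 11/23]
  3 → host 2  [load 17/23]
  11 → host 3  [load 22/23]
3 hosts opened.

3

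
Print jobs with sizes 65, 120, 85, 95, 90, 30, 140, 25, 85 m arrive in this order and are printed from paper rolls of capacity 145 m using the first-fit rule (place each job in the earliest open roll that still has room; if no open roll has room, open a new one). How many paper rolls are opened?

  65 → roll 1 (new)  [load 65/145]
  120 → roll 2 (new)  [load 120/145]
  85 → roll 3 (new)  [load 85/145]
  95 → roll 4 (new)  [load 95/145]
  90 → roll 5 (new)  [load 90/145]
  30 → roll 1  [load 95/145]
  140 → roll 6 (new)  [load 140/145]
  25 → roll 1  [load 120/145]
  85 → roll 7 (new)  [load 85/145]
7 paper rolls opened.

7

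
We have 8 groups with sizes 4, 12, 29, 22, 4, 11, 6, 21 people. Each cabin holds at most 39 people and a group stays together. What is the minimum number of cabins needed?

3

Total = 29 + 22 + 21 + 12 + 11 + 6 + 4 + 4 = 109 people.
Lower bound: ⌈109/39⌉ = 3 cabins.
A packing using 3 cabins:
  cabin 1: 29 + 6 + 4 = 39
  cabin 2: 22 + 12 + 4 = 38
  cabin 3: 21 + 11 = 32
This matches the lower bound, so 3 is optimal.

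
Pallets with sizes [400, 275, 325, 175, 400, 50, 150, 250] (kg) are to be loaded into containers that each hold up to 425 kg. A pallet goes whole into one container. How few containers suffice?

Total = 400 + 400 + 325 + 275 + 250 + 175 + 150 + 50 = 2025 kg.
Lower bound: ⌈2025/425⌉ = 5 containers.
A packing using 5 containers:
  container 1: 400 = 400
  container 2: 400 = 400
  container 3: 325 + 50 = 375
  container 4: 275 + 150 = 425
  container 5: 250 + 175 = 425
This matches the lower bound, so 5 is optimal.

5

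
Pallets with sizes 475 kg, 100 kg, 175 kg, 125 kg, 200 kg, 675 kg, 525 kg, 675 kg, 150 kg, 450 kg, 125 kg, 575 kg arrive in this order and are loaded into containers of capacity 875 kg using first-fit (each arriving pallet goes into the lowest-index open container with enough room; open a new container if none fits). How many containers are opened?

  475 → container 1 (new)  [load 475/875]
  100 → container 1  [load 575/875]
  175 → container 1  [load 750/875]
  125 → container 1  [load 875/875]
  200 → container 2 (new)  [load 200/875]
  675 → container 2  [load 875/875]
  525 → container 3 (new)  [load 525/875]
  675 → container 4 (new)  [load 675/875]
  150 → container 3  [load 675/875]
  450 → container 5 (new)  [load 450/875]
  125 → container 3  [load 800/875]
  575 → container 6 (new)  [load 575/875]
6 containers opened.

6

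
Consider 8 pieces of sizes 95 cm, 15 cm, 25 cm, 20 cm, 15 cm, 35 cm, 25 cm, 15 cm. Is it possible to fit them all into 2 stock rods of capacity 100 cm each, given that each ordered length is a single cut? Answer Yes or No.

Total = 245 cm; ⌈245/100⌉ = 3.
At least 3 stock rods are required, but only 2 are allowed.

No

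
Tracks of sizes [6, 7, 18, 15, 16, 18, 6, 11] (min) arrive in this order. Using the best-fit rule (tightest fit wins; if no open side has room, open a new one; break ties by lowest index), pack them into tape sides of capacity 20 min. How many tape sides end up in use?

  6 → side 1 (new)  [load 6/20]
  7 → side 1  [load 13/20]
  18 → side 2 (new)  [load 18/20]
  15 → side 3 (new)  [load 15/20]
  16 → side 4 (new)  [load 16/20]
  18 → side 5 (new)  [load 18/20]
  6 → side 1  [load 19/20]
  11 → side 6 (new)  [load 11/20]
6 tape sides opened.

6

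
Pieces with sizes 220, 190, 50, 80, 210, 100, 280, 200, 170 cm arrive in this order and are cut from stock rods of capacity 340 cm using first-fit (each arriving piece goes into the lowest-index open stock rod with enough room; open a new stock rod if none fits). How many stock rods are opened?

6

  220 → stock rod 1 (new)  [load 220/340]
  190 → stock rod 2 (new)  [load 190/340]
  50 → stock rod 1  [load 270/340]
  80 → stock rod 2  [load 270/340]
  210 → stock rod 3 (new)  [load 210/340]
  100 → stock rod 3  [load 310/340]
  280 → stock rod 4 (new)  [load 280/340]
  200 → stock rod 5 (new)  [load 200/340]
  170 → stock rod 6 (new)  [load 170/340]
6 stock rods opened.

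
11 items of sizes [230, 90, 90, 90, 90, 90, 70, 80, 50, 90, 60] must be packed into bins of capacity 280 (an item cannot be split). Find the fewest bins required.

4

Total = 230 + 90 + 90 + 90 + 90 + 90 + 90 + 80 + 70 + 60 + 50 = 1030.
Lower bound: ⌈1030/280⌉ = 4 bins.
A packing using 4 bins:
  bin 1: 230 + 50 = 280
  bin 2: 90 + 90 + 90 = 270
  bin 3: 90 + 90 + 90 = 270
  bin 4: 80 + 70 + 60 = 210
This matches the lower bound, so 4 is optimal.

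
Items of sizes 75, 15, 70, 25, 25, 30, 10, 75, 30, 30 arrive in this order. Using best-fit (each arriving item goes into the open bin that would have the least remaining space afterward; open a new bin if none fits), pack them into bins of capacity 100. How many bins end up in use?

5

  75 → bin 1 (new)  [load 75/100]
  15 → bin 1  [load 90/100]
  70 → bin 2 (new)  [load 70/100]
  25 → bin 2  [load 95/100]
  25 → bin 3 (new)  [load 25/100]
  30 → bin 3  [load 55/100]
  10 → bin 1  [load 100/100]
  75 → bin 4 (new)  [load 75/100]
  30 → bin 3  [load 85/100]
  30 → bin 5 (new)  [load 30/100]
5 bins opened.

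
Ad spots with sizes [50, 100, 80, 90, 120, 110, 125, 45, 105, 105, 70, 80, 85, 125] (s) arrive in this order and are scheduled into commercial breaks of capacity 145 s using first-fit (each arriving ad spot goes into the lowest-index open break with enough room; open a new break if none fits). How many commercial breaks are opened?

  50 → break 1 (new)  [load 50/145]
  100 → break 2 (new)  [load 100/145]
  80 → break 1  [load 130/145]
  90 → break 3 (new)  [load 90/145]
  120 → break 4 (new)  [load 120/145]
  110 → break 5 (new)  [load 110/145]
  125 → break 6 (new)  [load 125/145]
  45 → break 2  [load 145/145]
  105 → break 7 (new)  [load 105/145]
  105 → break 8 (new)  [load 105/145]
  70 → break 9 (new)  [load 70/145]
  80 → break 10 (new)  [load 80/145]
  85 → break 11 (new)  [load 85/145]
  125 → break 12 (new)  [load 125/145]
12 commercial breaks opened.

12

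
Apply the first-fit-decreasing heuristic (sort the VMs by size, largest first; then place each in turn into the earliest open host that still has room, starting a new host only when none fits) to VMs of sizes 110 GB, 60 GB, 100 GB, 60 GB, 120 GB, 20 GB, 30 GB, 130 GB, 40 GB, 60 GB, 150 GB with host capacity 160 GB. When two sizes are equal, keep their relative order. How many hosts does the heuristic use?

Sorted descending: 150, 130, 120, 110, 100, 60, 60, 60, 40, 30, 20.
  150 → host 1 (new)  [load 150/160]
  130 → host 2 (new)  [load 130/160]
  120 → host 3 (new)  [load 120/160]
  110 → host 4 (new)  [load 110/160]
  100 → host 5 (new)  [load 100/160]
  60 → host 5  [load 160/160]
  60 → host 6 (new)  [load 60/160]
  60 → host 6  [load 120/160]
  40 → host 3  [load 160/160]
  30 → host 2  [load 160/160]
  20 → host 4  [load 130/160]
6 hosts opened.

6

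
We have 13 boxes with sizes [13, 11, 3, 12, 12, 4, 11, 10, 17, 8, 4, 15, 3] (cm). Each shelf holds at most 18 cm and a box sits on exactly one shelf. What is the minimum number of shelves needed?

Total = 17 + 15 + 13 + 12 + 12 + 11 + 11 + 10 + 8 + 4 + 4 + 3 + 3 = 123 cm.
Lower bound: ⌈123/18⌉ = 7 shelves.
Also, 8 boxes each exceed 9 cm, and no two of those can share a shelf, so at least 8 shelves are needed.
A packing using 8 shelves:
  shelf 1: 17 = 17
  shelf 2: 15 + 3 = 18
  shelf 3: 13 + 4 = 17
  shelf 4: 12 + 4 = 16
  shelf 5: 12 + 3 = 15
  shelf 6: 11 = 11
  shelf 7: 11 = 11
  shelf 8: 10 + 8 = 18
This matches the lower bound, so 8 is optimal.

8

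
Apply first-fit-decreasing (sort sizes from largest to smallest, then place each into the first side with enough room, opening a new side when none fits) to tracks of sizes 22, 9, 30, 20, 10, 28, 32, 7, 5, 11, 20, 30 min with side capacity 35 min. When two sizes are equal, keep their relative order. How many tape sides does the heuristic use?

7

Sorted descending: 32, 30, 30, 28, 22, 20, 20, 11, 10, 9, 7, 5.
  32 → side 1 (new)  [load 32/35]
  30 → side 2 (new)  [load 30/35]
  30 → side 3 (new)  [load 30/35]
  28 → side 4 (new)  [load 28/35]
  22 → side 5 (new)  [load 22/35]
  20 → side 6 (new)  [load 20/35]
  20 → side 7 (new)  [load 20/35]
  11 → side 5  [load 33/35]
  10 → side 6  [load 30/35]
  9 → side 7  [load 29/35]
  7 → side 4  [load 35/35]
  5 → side 2  [load 35/35]
7 tape sides opened.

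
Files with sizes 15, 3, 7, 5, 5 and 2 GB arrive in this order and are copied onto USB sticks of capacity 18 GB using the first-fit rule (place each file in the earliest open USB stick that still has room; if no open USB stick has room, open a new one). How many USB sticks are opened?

3

  15 → USB stick 1 (new)  [load 15/18]
  3 → USB stick 1  [load 18/18]
  7 → USB stick 2 (new)  [load 7/18]
  5 → USB stick 2  [load 12/18]
  5 → USB stick 2  [load 17/18]
  2 → USB stick 3 (new)  [load 2/18]
3 USB sticks opened.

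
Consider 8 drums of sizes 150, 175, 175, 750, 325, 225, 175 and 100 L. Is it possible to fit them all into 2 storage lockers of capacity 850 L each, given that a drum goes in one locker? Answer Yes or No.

Total = 2075 L; ⌈2075/850⌉ = 3.
At least 3 storage lockers are required, but only 2 are allowed.

No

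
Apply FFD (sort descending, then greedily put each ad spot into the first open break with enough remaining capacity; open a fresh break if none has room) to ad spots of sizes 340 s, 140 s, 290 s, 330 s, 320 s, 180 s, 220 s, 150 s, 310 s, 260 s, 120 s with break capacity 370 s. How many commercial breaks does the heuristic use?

Sorted descending: 340, 330, 320, 310, 290, 260, 220, 180, 150, 140, 120.
  340 → break 1 (new)  [load 340/370]
  330 → break 2 (new)  [load 330/370]
  320 → break 3 (new)  [load 320/370]
  310 → break 4 (new)  [load 310/370]
  290 → break 5 (new)  [load 290/370]
  260 → break 6 (new)  [load 260/370]
  220 → break 7 (new)  [load 220/370]
  180 → break 8 (new)  [load 180/370]
  150 → break 7  [load 370/370]
  140 → break 8  [load 320/370]
  120 → break 9 (new)  [load 120/370]
9 commercial breaks opened.

9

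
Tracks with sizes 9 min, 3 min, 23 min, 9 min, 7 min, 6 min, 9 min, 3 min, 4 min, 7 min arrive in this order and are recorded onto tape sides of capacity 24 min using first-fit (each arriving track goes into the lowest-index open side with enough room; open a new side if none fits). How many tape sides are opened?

4

  9 → side 1 (new)  [load 9/24]
  3 → side 1  [load 12/24]
  23 → side 2 (new)  [load 23/24]
  9 → side 1  [load 21/24]
  7 → side 3 (new)  [load 7/24]
  6 → side 3  [load 13/24]
  9 → side 3  [load 22/24]
  3 → side 1  [load 24/24]
  4 → side 4 (new)  [load 4/24]
  7 → side 4  [load 11/24]
4 tape sides opened.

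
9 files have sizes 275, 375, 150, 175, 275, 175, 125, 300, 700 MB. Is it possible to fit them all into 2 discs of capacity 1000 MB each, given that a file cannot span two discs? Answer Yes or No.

Total = 2550 MB; ⌈2550/1000⌉ = 3.
At least 3 discs are required, but only 2 are allowed.

No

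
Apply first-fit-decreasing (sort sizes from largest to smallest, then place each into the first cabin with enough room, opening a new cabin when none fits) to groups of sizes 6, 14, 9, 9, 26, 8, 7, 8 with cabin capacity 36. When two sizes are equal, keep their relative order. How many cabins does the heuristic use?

Sorted descending: 26, 14, 9, 9, 8, 8, 7, 6.
  26 → cabin 1 (new)  [load 26/36]
  14 → cabin 2 (new)  [load 14/36]
  9 → cabin 1  [load 35/36]
  9 → cabin 2  [load 23/36]
  8 → cabin 2  [load 31/36]
  8 → cabin 3 (new)  [load 8/36]
  7 → cabin 3  [load 15/36]
  6 → cabin 3  [load 21/36]
3 cabins opened.

3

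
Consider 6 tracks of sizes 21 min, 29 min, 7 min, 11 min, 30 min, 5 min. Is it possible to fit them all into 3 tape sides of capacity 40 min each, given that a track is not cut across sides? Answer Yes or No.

A valid assignment using 3 tape sides:
  side 1: 30 + 7 = 37
  side 2: 29 + 11 = 40
  side 3: 21 + 5 = 26
Every load is within 40 min, so 3 tape sides suffice.

Yes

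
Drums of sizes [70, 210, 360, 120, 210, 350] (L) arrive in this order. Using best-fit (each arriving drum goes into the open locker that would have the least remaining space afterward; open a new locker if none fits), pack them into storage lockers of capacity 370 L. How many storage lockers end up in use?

  70 → locker 1 (new)  [load 70/370]
  210 → locker 1  [load 280/370]
  360 → locker 2 (new)  [load 360/370]
  120 → locker 3 (new)  [load 120/370]
  210 → locker 3  [load 330/370]
  350 → locker 4 (new)  [load 350/370]
4 storage lockers opened.

4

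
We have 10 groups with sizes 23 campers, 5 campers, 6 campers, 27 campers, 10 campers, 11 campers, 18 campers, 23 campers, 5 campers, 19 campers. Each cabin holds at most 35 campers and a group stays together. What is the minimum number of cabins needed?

Total = 27 + 23 + 23 + 19 + 18 + 11 + 10 + 6 + 5 + 5 = 147 campers.
Lower bound: ⌈147/35⌉ = 5 cabins.
A packing using 5 cabins:
  cabin 1: 27 + 6 = 33
  cabin 2: 23 + 11 = 34
  cabin 3: 23 + 10 = 33
  cabin 4: 19 + 5 + 5 = 29
  cabin 5: 18 = 18
This matches the lower bound, so 5 is optimal.

5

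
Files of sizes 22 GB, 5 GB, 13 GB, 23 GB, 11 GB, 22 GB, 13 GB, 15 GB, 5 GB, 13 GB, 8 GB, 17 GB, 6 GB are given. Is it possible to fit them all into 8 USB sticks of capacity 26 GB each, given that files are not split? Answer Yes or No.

Yes

A valid assignment using 8 USB sticks:
  USB stick 1: 23 = 23
  USB stick 2: 22 = 22
  USB stick 3: 22 = 22
  USB stick 4: 17 + 8 = 25
  USB stick 5: 15 + 11 = 26
  USB stick 6: 13 + 13 = 26
  USB stick 7: 13 + 6 + 5 = 24
  USB stick 8: 5 = 5
Every load is within 26 GB, so 8 USB sticks suffice.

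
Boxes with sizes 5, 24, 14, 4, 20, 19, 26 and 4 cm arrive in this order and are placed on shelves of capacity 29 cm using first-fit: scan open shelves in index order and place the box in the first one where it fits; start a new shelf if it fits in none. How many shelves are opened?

5

  5 → shelf 1 (new)  [load 5/29]
  24 → shelf 1  [load 29/29]
  14 → shelf 2 (new)  [load 14/29]
  4 → shelf 2  [load 18/29]
  20 → shelf 3 (new)  [load 20/29]
  19 → shelf 4 (new)  [load 19/29]
  26 → shelf 5 (new)  [load 26/29]
  4 → shelf 2  [load 22/29]
5 shelves opened.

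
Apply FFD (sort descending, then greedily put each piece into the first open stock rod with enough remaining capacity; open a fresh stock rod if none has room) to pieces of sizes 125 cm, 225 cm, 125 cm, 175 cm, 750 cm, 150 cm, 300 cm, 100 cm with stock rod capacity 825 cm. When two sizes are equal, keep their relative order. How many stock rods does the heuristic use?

Sorted descending: 750, 300, 225, 175, 150, 125, 125, 100.
  750 → stock rod 1 (new)  [load 750/825]
  300 → stock rod 2 (new)  [load 300/825]
  225 → stock rod 2  [load 525/825]
  175 → stock rod 2  [load 700/825]
  150 → stock rod 3 (new)  [load 150/825]
  125 → stock rod 2  [load 825/825]
  125 → stock rod 3  [load 275/825]
  100 → stock rod 3  [load 375/825]
3 stock rods opened.

3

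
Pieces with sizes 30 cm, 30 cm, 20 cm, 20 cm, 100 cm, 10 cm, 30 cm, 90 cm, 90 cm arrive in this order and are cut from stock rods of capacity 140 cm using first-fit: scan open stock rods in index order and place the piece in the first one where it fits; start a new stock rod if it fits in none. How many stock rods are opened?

4

  30 → stock rod 1 (new)  [load 30/140]
  30 → stock rod 1  [load 60/140]
  20 → stock rod 1  [load 80/140]
  20 → stock rod 1  [load 100/140]
  100 → stock rod 2 (new)  [load 100/140]
  10 → stock rod 1  [load 110/140]
  30 → stock rod 1  [load 140/140]
  90 → stock rod 3 (new)  [load 90/140]
  90 → stock rod 4 (new)  [load 90/140]
4 stock rods opened.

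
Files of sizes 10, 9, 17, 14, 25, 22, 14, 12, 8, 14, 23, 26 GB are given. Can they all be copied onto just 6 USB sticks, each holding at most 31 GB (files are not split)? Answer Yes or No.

Total = 194 GB; ⌈194/31⌉ = 7.
At least 7 USB sticks are required, but only 6 are allowed.

No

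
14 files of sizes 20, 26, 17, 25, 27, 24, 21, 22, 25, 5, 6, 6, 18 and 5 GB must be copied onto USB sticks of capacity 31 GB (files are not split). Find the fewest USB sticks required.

Total = 27 + 26 + 25 + 25 + 24 + 22 + 21 + 20 + 18 + 17 + 6 + 6 + 5 + 5 = 247 GB.
Lower bound: ⌈247/31⌉ = 8 USB sticks.
Also, 10 files each exceed 31/2 GB, and no two of those can share a USB stick, so at least 10 USB sticks are needed.
A packing using 10 USB sticks:
  USB stick 1: 27 = 27
  USB stick 2: 26 + 5 = 31
  USB stick 3: 25 + 6 = 31
  USB stick 4: 25 + 6 = 31
  USB stick 5: 24 + 5 = 29
  USB stick 6: 22 = 22
  USB stick 7: 21 = 21
  USB stick 8: 20 = 20
  USB stick 9: 18 = 18
  USB stick 10: 17 = 17
This matches the lower bound, so 10 is optimal.

10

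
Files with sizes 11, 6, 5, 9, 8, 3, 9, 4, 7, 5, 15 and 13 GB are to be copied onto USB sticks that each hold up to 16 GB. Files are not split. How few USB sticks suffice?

Total = 15 + 13 + 11 + 9 + 9 + 8 + 7 + 6 + 5 + 5 + 4 + 3 = 95 GB.
Lower bound: ⌈95/16⌉ = 6 USB sticks.
A packing using 7 USB sticks:
  USB stick 1: 15 = 15
  USB stick 2: 13 + 3 = 16
  USB stick 3: 11 + 5 = 16
  USB stick 4: 9 + 7 = 16
  USB stick 5: 9 + 6 = 15
  USB stick 6: 8 + 5 = 13
  USB stick 7: 4 = 4
No arrangement into 6 USB sticks stays within capacity, so 7 is optimal.

7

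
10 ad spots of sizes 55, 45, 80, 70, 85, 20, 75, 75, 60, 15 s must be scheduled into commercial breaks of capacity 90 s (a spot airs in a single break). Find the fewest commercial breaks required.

Total = 85 + 80 + 75 + 75 + 70 + 60 + 55 + 45 + 20 + 15 = 580 s.
Lower bound: ⌈580/90⌉ = 7 commercial breaks.
A packing using 8 commercial breaks:
  break 1: 85 = 85
  break 2: 80 = 80
  break 3: 75 + 15 = 90
  break 4: 75 = 75
  break 5: 70 + 20 = 90
  break 6: 60 = 60
  break 7: 55 = 55
  break 8: 45 = 45
No arrangement into 7 commercial breaks stays within capacity, so 8 is optimal.

8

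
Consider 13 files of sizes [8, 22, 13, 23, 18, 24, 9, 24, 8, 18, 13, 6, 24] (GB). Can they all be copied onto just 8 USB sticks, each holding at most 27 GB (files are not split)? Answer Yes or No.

No

Total = 210 GB; ⌈210/27⌉ = 8.
The bound of 8 does not rule out 8, but exhaustive search shows no assignment into 8 USB sticks of capacity 27 GB exists — the minimum is 9.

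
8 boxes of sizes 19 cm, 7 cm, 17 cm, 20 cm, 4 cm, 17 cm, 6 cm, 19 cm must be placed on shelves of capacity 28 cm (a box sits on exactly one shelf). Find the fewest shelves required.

Total = 20 + 19 + 19 + 17 + 17 + 7 + 6 + 4 = 109 cm.
Lower bound: ⌈109/28⌉ = 4 shelves.
Also, 5 boxes each exceed 14 cm, and no two of those can share a shelf, so at least 5 shelves are needed.
A packing using 5 shelves:
  shelf 1: 20 + 7 = 27
  shelf 2: 19 + 6 = 25
  shelf 3: 19 + 4 = 23
  shelf 4: 17 = 17
  shelf 5: 17 = 17
This matches the lower bound, so 5 is optimal.

5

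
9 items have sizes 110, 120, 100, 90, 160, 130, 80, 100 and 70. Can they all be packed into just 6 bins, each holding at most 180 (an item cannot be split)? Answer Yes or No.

Total = 960; ⌈960/180⌉ = 6.
The bound of 6 does not rule out 6, but exhaustive search shows no assignment into 6 bins of capacity 180 exists — the minimum is 7.

No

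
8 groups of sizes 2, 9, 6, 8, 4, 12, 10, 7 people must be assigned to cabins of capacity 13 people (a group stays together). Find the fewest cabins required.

5

Total = 12 + 10 + 9 + 8 + 7 + 6 + 4 + 2 = 58 people.
Lower bound: ⌈58/13⌉ = 5 cabins.
A packing using 5 cabins:
  cabin 1: 12 = 12
  cabin 2: 10 + 2 = 12
  cabin 3: 9 + 4 = 13
  cabin 4: 8 = 8
  cabin 5: 7 + 6 = 13
This matches the lower bound, so 5 is optimal.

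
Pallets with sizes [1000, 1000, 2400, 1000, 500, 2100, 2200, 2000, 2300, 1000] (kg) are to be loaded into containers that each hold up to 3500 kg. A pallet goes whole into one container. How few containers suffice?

Total = 2400 + 2300 + 2200 + 2100 + 2000 + 1000 + 1000 + 1000 + 1000 + 500 = 15500 kg.
Lower bound: ⌈15500/3500⌉ = 5 containers.
A packing using 5 containers:
  container 1: 2400 + 1000 = 3400
  container 2: 2300 + 1000 = 3300
  container 3: 2200 + 1000 = 3200
  container 4: 2100 + 1000 = 3100
  container 5: 2000 + 500 = 2500
This matches the lower bound, so 5 is optimal.

5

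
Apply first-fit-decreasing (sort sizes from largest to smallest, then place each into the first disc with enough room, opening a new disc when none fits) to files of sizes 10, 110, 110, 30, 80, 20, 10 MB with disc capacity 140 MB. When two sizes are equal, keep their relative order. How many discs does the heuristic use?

3

Sorted descending: 110, 110, 80, 30, 20, 10, 10.
  110 → disc 1 (new)  [load 110/140]
  110 → disc 2 (new)  [load 110/140]
  80 → disc 3 (new)  [load 80/140]
  30 → disc 1  [load 140/140]
  20 → disc 2  [load 130/140]
  10 → disc 2  [load 140/140]
  10 → disc 3  [load 90/140]
3 discs opened.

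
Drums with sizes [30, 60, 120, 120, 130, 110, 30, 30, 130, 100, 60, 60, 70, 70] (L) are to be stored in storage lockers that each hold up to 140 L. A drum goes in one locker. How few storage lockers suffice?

9

Total = 130 + 130 + 120 + 120 + 110 + 100 + 70 + 70 + 60 + 60 + 60 + 30 + 30 + 30 = 1120 L.
Lower bound: ⌈1120/140⌉ = 8 storage lockers.
A packing using 9 storage lockers:
  locker 1: 130 = 130
  locker 2: 130 = 130
  locker 3: 120 = 120
  locker 4: 120 = 120
  locker 5: 110 + 30 = 140
  locker 6: 100 + 30 = 130
  locker 7: 70 + 70 = 140
  locker 8: 60 + 60 = 120
  locker 9: 60 + 30 = 90
No arrangement into 8 storage lockers stays within capacity, so 9 is optimal.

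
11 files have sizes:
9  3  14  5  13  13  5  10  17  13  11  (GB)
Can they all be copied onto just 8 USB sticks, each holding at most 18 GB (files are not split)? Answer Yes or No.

A valid assignment using 8 USB sticks:
  USB stick 1: 17 = 17
  USB stick 2: 14 + 3 = 17
  USB stick 3: 13 + 5 = 18
  USB stick 4: 13 + 5 = 18
  USB stick 5: 13 = 13
  USB stick 6: 11 = 11
  USB stick 7: 10 = 10
  USB stick 8: 9 = 9
Every load is within 18 GB, so 8 USB sticks suffice.

Yes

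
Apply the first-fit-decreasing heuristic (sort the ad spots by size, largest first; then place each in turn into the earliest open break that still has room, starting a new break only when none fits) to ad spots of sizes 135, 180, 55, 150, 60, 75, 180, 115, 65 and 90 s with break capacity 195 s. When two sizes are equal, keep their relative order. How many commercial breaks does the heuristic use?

Sorted descending: 180, 180, 150, 135, 115, 90, 75, 65, 60, 55.
  180 → break 1 (new)  [load 180/195]
  180 → break 2 (new)  [load 180/195]
  150 → break 3 (new)  [load 150/195]
  135 → break 4 (new)  [load 135/195]
  115 → break 5 (new)  [load 115/195]
  90 → break 6 (new)  [load 90/195]
  75 → break 5  [load 190/195]
  65 → break 6  [load 155/195]
  60 → break 4  [load 195/195]
  55 → break 7 (new)  [load 55/195]
7 commercial breaks opened.

7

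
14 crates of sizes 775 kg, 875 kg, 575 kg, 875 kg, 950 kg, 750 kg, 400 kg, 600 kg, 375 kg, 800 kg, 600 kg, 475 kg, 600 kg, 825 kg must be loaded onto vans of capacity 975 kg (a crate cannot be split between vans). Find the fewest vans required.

Total = 950 + 875 + 875 + 825 + 800 + 775 + 750 + 600 + 600 + 600 + 575 + 475 + 400 + 375 = 9475 kg.
Lower bound: ⌈9475/975⌉ = 10 vans.
Also, 11 crates each exceed 975/2 kg, and no two of those can share a van, so at least 11 vans are needed.
A packing using 12 vans:
  van 1: 950 = 950
  van 2: 875 = 875
  van 3: 875 = 875
  van 4: 825 = 825
  van 5: 800 = 800
  van 6: 775 = 775
  van 7: 750 = 750
  van 8: 600 + 375 = 975
  van 9: 600 = 600
  van 10: 600 = 600
  van 11: 575 + 400 = 975
  van 12: 475 = 475
No arrangement into 11 vans stays within capacity, so 12 is optimal.

12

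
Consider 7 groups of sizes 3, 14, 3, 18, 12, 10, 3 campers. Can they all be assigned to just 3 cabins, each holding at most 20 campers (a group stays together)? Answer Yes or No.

Total = 63 campers; ⌈63/20⌉ = 4.
At least 4 cabins are required, but only 3 are allowed.

No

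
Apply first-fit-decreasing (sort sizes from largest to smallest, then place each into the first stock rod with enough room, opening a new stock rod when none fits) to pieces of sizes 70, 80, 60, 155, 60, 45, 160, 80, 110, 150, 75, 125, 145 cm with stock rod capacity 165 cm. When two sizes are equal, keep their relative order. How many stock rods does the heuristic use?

Sorted descending: 160, 155, 150, 145, 125, 110, 80, 80, 75, 70, 60, 60, 45.
  160 → stock rod 1 (new)  [load 160/165]
  155 → stock rod 2 (new)  [load 155/165]
  150 → stock rod 3 (new)  [load 150/165]
  145 → stock rod 4 (new)  [load 145/165]
  125 → stock rod 5 (new)  [load 125/165]
  110 → stock rod 6 (new)  [load 110/165]
  80 → stock rod 7 (new)  [load 80/165]
  80 → stock rod 7  [load 160/165]
  75 → stock rod 8 (new)  [load 75/165]
  70 → stock rod 8  [load 145/165]
  60 → stock rod 9 (new)  [load 60/165]
  60 → stock rod 9  [load 120/165]
  45 → stock rod 6  [load 155/165]
9 stock rods opened.

9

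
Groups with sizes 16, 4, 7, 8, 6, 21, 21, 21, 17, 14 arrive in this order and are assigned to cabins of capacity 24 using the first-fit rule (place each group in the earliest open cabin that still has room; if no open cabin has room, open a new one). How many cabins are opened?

  16 → cabin 1 (new)  [load 16/24]
  4 → cabin 1  [load 20/24]
  7 → cabin 2 (new)  [load 7/24]
  8 → cabin 2  [load 15/24]
  6 → cabin 2  [load 21/24]
  21 → cabin 3 (new)  [load 21/24]
  21 → cabin 4 (new)  [load 21/24]
  21 → cabin 5 (new)  [load 21/24]
  17 → cabin 6 (new)  [load 17/24]
  14 → cabin 7 (new)  [load 14/24]
7 cabins opened.

7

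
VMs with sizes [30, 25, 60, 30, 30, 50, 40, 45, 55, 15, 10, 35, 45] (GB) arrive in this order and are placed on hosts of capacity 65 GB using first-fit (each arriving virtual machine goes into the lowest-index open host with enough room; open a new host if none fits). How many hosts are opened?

9

  30 → host 1 (new)  [load 30/65]
  25 → host 1  [load 55/65]
  60 → host 2 (new)  [load 60/65]
  30 → host 3 (new)  [load 30/65]
  30 → host 3  [load 60/65]
  50 → host 4 (new)  [load 50/65]
  40 → host 5 (new)  [load 40/65]
  45 → host 6 (new)  [load 45/65]
  55 → host 7 (new)  [load 55/65]
  15 → host 4  [load 65/65]
  10 → host 1  [load 65/65]
  35 → host 8 (new)  [load 35/65]
  45 → host 9 (new)  [load 45/65]
9 hosts opened.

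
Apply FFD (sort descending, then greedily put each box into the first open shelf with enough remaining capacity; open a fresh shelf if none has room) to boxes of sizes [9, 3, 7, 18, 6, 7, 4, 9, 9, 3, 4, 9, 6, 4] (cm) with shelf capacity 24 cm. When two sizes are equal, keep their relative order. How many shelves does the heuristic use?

Sorted descending: 18, 9, 9, 9, 9, 7, 7, 6, 6, 4, 4, 4, 3, 3.
  18 → shelf 1 (new)  [load 18/24]
  9 → shelf 2 (new)  [load 9/24]
  9 → shelf 2  [load 18/24]
  9 → shelf 3 (new)  [load 9/24]
  9 → shelf 3  [load 18/24]
  7 → shelf 4 (new)  [load 7/24]
  7 → shelf 4  [load 14/24]
  6 → shelf 1  [load 24/24]
  6 → shelf 2  [load 24/24]
  4 → shelf 3  [load 22/24]
  4 → shelf 4  [load 18/24]
  4 → shelf 4  [load 22/24]
  3 → shelf 5 (new)  [load 3/24]
  3 → shelf 5  [load 6/24]
5 shelves opened.

5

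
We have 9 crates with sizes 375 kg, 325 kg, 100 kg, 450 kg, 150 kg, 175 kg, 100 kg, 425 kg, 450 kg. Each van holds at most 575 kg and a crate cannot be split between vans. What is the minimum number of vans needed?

Total = 450 + 450 + 425 + 375 + 325 + 175 + 150 + 100 + 100 = 2550 kg.
Lower bound: ⌈2550/575⌉ = 5 vans.
A packing using 5 vans:
  van 1: 450 + 100 = 550
  van 2: 450 + 100 = 550
  van 3: 425 + 150 = 575
  van 4: 375 + 175 = 550
  van 5: 325 = 325
This matches the lower bound, so 5 is optimal.

5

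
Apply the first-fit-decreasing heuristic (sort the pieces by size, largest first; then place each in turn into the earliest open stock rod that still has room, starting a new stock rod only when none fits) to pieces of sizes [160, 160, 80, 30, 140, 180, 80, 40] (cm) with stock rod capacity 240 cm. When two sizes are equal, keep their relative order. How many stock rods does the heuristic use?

Sorted descending: 180, 160, 160, 140, 80, 80, 40, 30.
  180 → stock rod 1 (new)  [load 180/240]
  160 → stock rod 2 (new)  [load 160/240]
  160 → stock rod 3 (new)  [load 160/240]
  140 → stock rod 4 (new)  [load 140/240]
  80 → stock rod 2  [load 240/240]
  80 → stock rod 3  [load 240/240]
  40 → stock rod 1  [load 220/240]
  30 → stock rod 4  [load 170/240]
4 stock rods opened.

4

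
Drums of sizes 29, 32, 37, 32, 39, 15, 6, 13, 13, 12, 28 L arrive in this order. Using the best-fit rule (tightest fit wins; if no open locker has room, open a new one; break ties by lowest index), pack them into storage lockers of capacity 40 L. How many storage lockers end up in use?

8

  29 → locker 1 (new)  [load 29/40]
  32 → locker 2 (new)  [load 32/40]
  37 → locker 3 (new)  [load 37/40]
  32 → locker 4 (new)  [load 32/40]
  39 → locker 5 (new)  [load 39/40]
  15 → locker 6 (new)  [load 15/40]
  6 → locker 2  [load 38/40]
  13 → locker 6  [load 28/40]
  13 → locker 7 (new)  [load 13/40]
  12 → locker 6  [load 40/40]
  28 → locker 8 (new)  [load 28/40]
8 storage lockers opened.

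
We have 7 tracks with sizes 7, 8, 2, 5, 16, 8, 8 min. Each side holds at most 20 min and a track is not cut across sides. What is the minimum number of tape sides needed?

3

Total = 16 + 8 + 8 + 8 + 7 + 5 + 2 = 54 min.
Lower bound: ⌈54/20⌉ = 3 tape sides.
A packing using 3 tape sides:
  side 1: 16 + 2 = 18
  side 2: 8 + 8 = 16
  side 3: 8 + 7 + 5 = 20
This matches the lower bound, so 3 is optimal.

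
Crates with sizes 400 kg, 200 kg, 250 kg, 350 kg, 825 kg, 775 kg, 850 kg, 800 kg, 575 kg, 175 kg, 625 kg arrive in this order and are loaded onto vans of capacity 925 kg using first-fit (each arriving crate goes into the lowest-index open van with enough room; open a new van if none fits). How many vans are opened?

7

  400 → van 1 (new)  [load 400/925]
  200 → van 1  [load 600/925]
  250 → van 1  [load 850/925]
  350 → van 2 (new)  [load 350/925]
  825 → van 3 (new)  [load 825/925]
  775 → van 4 (new)  [load 775/925]
  850 → van 5 (new)  [load 850/925]
  800 → van 6 (new)  [load 800/925]
  575 → van 2  [load 925/925]
  175 → van 7 (new)  [load 175/925]
  625 → van 7  [load 800/925]
7 vans opened.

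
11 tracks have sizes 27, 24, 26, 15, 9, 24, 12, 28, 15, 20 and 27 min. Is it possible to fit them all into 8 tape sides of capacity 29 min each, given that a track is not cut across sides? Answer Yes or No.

No

Total = 227 min; ⌈227/29⌉ = 8.
9 tracks each exceed half the capacity and cannot share a side, forcing at least 9 tape sides.
At least 9 tape sides are required, but only 8 are allowed.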